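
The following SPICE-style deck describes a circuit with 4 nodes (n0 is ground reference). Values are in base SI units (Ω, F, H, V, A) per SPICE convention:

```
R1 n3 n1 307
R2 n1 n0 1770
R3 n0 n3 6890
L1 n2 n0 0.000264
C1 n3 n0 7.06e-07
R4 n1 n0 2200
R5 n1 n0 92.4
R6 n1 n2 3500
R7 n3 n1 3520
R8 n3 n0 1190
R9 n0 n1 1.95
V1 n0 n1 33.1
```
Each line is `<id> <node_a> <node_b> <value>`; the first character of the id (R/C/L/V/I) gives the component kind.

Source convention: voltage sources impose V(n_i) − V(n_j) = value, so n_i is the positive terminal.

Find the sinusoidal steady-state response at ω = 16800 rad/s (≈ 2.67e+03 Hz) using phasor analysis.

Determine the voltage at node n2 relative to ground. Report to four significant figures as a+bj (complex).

MNA unknowns: 3 node voltages V₁..V_3 plus 1 source current (V1)
R1: Y=0.003257+0.000j on G[3,1]
R2: Y=0.0005650+0.000j on G[1,0]
R3: Y=0.0001451+0.000j on G[0,3]
L1: Y=0.000-0.2255j on G[2,0]
C1: Y=0.000+0.01186j on G[3,0]
R4: Y=0.0004545+0.000j on G[1,0]
R5: Y=0.01082+0.000j on G[1,0]
R6: Y=0.0002857+0.000j on G[1,2]
R7: Y=0.0002841+0.000j on G[3,1]
R8: Y=0.0008403+0.000j on G[3,0]
R9: Y=0.5128+0.000j on G[0,1]
V1: row V0−V1=33.1, i_V1 at 0,1
solve → V1=-33.10+0.000j, V2=-5.315e-05-0.04194j, V3=-3.292+8.626j
aux → i_V1=-17.48-0.03054j

-5.315e-05-0.04194j V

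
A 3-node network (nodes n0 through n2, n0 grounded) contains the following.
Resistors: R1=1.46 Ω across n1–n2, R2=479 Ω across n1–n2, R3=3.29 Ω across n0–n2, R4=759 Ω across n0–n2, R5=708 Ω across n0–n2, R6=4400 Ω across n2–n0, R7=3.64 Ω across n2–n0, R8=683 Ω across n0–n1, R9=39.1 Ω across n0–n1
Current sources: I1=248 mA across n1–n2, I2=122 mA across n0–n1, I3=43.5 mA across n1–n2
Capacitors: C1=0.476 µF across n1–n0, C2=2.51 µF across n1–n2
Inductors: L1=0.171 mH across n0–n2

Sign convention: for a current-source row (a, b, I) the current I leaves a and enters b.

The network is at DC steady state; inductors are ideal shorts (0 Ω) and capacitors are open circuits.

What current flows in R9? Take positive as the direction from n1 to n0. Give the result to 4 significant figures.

-0.006071 A

MNA unknowns: 2 node voltages V₁..V_2 plus 1 source current (L1)
R1: Y=0.6849 on G[1,2]
R2: Y=0.002088 on G[1,2]
R3: Y=0.3040 on G[0,2]
R4: Y=0.001318 on G[0,2]
R5: Y=0.001412 on G[0,2]
R6: Y=0.0002273 on G[2,0]
I1: z[1]−=0.248, z[2]+=0.248
R7: Y=0.2747 on G[2,0]
C1: Y=0.000 on G[1,0]
C2: Y=0.000 on G[1,2]
I2: z[0]−=0.122, z[1]+=0.122
R8: Y=0.001464 on G[0,1]
L1: row V0−V2=0, i_L1 at 0,2
R9: Y=0.02558 on G[0,1]
I3: z[1]−=0.0435, z[2]+=0.0435
solve → V1=-0.2374, V2=0.000
aux → i_L1=-0.1284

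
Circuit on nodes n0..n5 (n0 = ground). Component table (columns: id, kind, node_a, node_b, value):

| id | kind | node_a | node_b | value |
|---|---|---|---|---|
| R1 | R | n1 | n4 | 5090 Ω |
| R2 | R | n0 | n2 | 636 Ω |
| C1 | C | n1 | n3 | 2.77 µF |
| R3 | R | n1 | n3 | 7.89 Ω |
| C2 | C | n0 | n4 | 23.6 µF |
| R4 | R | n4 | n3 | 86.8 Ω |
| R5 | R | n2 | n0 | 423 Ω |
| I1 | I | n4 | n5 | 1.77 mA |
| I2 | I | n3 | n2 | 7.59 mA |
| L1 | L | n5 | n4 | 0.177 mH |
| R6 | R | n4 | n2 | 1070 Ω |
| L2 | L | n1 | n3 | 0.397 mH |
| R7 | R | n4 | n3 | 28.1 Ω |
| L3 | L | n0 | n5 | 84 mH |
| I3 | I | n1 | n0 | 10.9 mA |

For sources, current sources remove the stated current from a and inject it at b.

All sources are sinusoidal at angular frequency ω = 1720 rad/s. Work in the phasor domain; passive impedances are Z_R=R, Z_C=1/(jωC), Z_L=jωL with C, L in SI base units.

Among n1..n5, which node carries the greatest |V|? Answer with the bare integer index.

2

MNA unknowns: 5 node voltages V₁..V_5
R1: Y=0.0001965+0.000j on G[1,4]
R2: Y=0.001572+0.000j on G[0,2]
C1: Y=0.000+0.004764j on G[1,3]
R3: Y=0.1267+0.000j on G[1,3]
C2: Y=0.000+0.04059j on G[0,4]
R4: Y=0.01152+0.000j on G[4,3]
R5: Y=0.002364+0.000j on G[2,0]
I1: z[4]−=0.00177, z[5]+=0.00177
I2: z[3]−=0.00759, z[2]+=0.00759
L1: Y=0.000-3.285j on G[5,4]
R6: Y=0.0009346+0.000j on G[4,2]
L2: Y=0.000-1.464j on G[1,3]
R7: Y=0.03559+0.000j on G[4,3]
L3: Y=0.000-0.006921j on G[0,5]
I3: z[1]−=0.0109, z[0]+=0.0109
solve → V1=-0.4028+0.4982j, V2=1.556+0.09699j, V3=-0.4022+0.5056j, V4=-0.01133+0.5055j, V5=-0.01131+0.5050j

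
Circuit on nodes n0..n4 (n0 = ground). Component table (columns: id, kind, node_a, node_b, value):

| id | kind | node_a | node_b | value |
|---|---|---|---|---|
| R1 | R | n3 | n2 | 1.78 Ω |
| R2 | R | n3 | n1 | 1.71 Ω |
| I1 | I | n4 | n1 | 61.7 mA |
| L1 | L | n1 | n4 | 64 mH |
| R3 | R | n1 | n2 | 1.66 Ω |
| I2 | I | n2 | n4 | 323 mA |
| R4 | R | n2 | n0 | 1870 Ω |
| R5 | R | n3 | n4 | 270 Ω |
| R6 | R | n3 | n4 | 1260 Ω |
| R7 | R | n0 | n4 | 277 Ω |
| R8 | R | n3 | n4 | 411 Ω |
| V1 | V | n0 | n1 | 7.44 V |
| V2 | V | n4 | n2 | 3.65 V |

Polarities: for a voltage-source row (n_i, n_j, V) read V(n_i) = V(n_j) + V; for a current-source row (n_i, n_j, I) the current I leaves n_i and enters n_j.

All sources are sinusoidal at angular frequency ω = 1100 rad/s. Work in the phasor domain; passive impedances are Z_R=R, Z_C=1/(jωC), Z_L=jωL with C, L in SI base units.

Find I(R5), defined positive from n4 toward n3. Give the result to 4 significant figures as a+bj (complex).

0.01332+0.0001069j A

Apply KCL at each of the 4 non-ground nodes and solve the resulting linear system.
Node n1: branches {R2, I1, L1, R3, V1} → V_1 = -7.440+0.000j
Node n2: branches {R1, R3, I2, R4, V2} → V_2 = -7.504+0.05691j
Node n3: branches {R1, R2, R5, R6, R8} → V_3 = -7.450+0.02806j
Node n4: branches {I1, L1, I2, R5, R6, R7, R8, V2} → V_4 = -3.854+0.05691j
Source currents: i(V1)=-0.01793+0.0002359j, i(V2)=0.2495+0.05053j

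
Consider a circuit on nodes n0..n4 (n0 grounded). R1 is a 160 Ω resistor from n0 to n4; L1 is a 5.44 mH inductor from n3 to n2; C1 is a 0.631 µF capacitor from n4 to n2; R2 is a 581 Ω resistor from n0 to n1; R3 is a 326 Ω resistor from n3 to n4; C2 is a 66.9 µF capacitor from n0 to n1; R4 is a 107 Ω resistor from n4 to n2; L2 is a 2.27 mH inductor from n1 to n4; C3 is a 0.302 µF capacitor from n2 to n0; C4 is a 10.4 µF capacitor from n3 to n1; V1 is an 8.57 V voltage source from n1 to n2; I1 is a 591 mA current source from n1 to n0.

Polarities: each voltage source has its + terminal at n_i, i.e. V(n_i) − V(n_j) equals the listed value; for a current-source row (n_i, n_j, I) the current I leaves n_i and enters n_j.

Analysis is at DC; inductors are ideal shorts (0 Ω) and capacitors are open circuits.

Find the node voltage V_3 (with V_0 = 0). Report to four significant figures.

-82.71 V

MNA unknowns: 4 node voltages V₁..V_4 plus 3 source currents (L1, L2, V1)
R1: Y=0.006250 on G[0,4]
L1: row V3−V2=0, i_L1 at 3,2
C1: Y=0.000 on G[4,2]
R2: Y=0.001721 on G[0,1]
R3: Y=0.003067 on G[3,4]
C2: Y=0.000 on G[0,1]
R4: Y=0.009346 on G[4,2]
L2: row V1−V4=0, i_L2 at 1,4
C3: Y=0.000 on G[2,0]
C4: Y=0.000 on G[3,1]
V1: row V1−V2=8.57, i_V1 at 1,2
I1: z[1]−=0.591, z[0]+=0.591
solve → V1=-74.14, V2=-82.71, V3=-82.71, V4=-74.14
aux → i_L1=0.02629, i_L2=-0.3570, i_V1=-0.1064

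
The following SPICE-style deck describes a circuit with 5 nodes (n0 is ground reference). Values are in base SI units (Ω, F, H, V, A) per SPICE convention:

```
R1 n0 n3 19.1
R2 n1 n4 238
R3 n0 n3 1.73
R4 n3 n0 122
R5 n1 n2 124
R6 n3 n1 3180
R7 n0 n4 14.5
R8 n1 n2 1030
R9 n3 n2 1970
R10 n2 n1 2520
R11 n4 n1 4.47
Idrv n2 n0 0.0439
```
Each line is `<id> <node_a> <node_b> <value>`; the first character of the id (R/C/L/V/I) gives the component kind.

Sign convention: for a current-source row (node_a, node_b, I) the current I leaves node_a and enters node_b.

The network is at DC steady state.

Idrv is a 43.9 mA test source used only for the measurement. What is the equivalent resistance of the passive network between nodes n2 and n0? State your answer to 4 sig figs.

R_eq = 117.4 Ω

Element admittances at DC:
  Y(R1) = 0.05236 S between n0,n3
  Y(R2) = 0.004202 S between n1,n4
  Y(R3) = 0.5780 S between n0,n3
  Y(R4) = 0.008197 S between n3,n0
  Y(R5) = 0.008065 S between n1,n2
  Y(R6) = 0.0003145 S between n3,n1
  Y(R7) = 0.06897 S between n0,n4
  Y(R8) = 0.0009709 S between n1,n2
  Y(R9) = 0.0005076 S between n3,n2
  Y(R10) = 0.0003968 S between n2,n1
  Y(R11) = 0.2237 S between n4,n1
  Idrv: injects 0.0439 A into n0 (from n2)
Assemble and solve the 4×4 MNA system:
  V(n1)=-0.7752  V(n2)=-5.152  V(n3)=-0.004472  V(n4)=-0.5951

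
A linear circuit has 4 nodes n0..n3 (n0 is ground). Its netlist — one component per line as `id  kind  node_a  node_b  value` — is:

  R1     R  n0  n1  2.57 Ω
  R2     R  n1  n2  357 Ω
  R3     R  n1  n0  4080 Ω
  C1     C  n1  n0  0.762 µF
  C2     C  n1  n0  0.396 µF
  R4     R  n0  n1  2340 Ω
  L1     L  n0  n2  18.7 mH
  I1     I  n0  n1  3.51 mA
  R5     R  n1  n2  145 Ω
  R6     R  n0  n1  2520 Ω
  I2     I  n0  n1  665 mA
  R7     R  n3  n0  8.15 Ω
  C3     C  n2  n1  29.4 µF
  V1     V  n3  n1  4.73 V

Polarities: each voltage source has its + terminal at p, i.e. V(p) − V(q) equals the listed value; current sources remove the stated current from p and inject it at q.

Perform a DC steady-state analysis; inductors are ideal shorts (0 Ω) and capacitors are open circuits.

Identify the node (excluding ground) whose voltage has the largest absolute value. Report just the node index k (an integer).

3

MNA unknowns: 3 node voltages V₁..V_3 plus 2 source currents (L1, V1)
R1: Y=0.3891 on G[0,1]
R2: Y=0.002801 on G[1,2]
R3: Y=0.0002451 on G[1,0]
C1: Y=0.000 on G[1,0]
C2: Y=0.000 on G[1,0]
R4: Y=0.0004274 on G[0,1]
L1: row V0−V2=0, i_L1 at 0,2
I1: z[0]−=0.00351, z[1]+=0.00351
R5: Y=0.006897 on G[1,2]
R6: Y=0.0003968 on G[0,1]
I2: z[0]−=0.665, z[1]+=0.665
R7: Y=0.1227 on G[3,0]
C3: Y=0.000 on G[2,1]
V1: row V3−V1=4.73, i_V1 at 3,1
solve → V1=0.1687, V2=0.000, V3=4.899
aux → i_L1=-0.001636, i_V1=-0.6011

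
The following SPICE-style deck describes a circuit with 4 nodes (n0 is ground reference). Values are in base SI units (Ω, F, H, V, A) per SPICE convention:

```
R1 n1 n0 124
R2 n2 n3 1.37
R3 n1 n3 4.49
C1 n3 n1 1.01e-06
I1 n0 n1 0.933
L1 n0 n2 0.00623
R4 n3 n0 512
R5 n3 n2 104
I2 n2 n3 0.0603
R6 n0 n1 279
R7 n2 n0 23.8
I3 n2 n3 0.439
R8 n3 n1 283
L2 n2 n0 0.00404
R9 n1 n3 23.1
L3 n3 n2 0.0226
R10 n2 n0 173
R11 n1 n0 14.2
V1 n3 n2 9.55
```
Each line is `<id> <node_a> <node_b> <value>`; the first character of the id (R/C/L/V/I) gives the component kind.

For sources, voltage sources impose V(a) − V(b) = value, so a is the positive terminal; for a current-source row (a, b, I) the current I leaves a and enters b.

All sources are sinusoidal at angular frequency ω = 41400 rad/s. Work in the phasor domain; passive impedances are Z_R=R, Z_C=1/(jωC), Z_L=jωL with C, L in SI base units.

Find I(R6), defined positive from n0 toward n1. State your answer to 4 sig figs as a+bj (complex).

Apply KCL at each of the 3 non-ground nodes and solve the resulting linear system.
Node n1: branches {R1, R3, C1, I1, R6, R8, R9, R11} → V_1 = 10.62+0.04510j
Node n2: branches {R2, L1, R5, I2, R7, I3, L2, L3, R10, V1} → V_2 = 0.8458+0.09316j
Node n3: branches {R2, R3, C1, R4, R5, I2, I3, R8, R9, L3, V1} → V_3 = 10.40+0.09316j
Source currents: i(V1)=-6.522+0.006324j

-0.03805-0.0001616j A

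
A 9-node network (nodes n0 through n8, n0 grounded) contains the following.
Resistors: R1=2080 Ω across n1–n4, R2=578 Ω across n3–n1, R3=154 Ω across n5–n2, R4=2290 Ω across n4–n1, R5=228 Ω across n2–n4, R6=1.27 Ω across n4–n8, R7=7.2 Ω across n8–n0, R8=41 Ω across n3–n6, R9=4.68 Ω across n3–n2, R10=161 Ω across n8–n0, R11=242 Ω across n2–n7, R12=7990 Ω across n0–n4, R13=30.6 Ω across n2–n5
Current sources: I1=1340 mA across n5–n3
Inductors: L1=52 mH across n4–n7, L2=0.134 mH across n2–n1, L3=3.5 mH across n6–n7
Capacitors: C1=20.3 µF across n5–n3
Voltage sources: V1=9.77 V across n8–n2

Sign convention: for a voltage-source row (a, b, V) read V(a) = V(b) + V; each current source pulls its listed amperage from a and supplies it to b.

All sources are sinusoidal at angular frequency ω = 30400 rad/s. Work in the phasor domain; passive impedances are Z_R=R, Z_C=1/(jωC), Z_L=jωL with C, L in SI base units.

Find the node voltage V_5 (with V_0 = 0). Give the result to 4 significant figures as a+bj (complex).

Apply KCL at each of the 8 non-ground nodes and solve the resulting linear system.
Node n1: branches {R1, R2, R4, L2} → V_1 = -9.767+0.03633j
Node n2: branches {R3, L2, R5, R9, R11, R13, V1} → V_2 = -9.770-6.475e-06j
Node n3: branches {I1, R2, R8, C1, R9} → V_3 = -9.756-0.3465j
Node n4: branches {R1, L1, R4, R5, R6, R12} → V_4 = -0.06578+0.007507j
Node n5: branches {I1, R3, C1, R13} → V_5 = -9.872+1.818j
Node n6: branches {R8, L3} → V_6 = -9.798-0.4882j
Node n7: branches {L1, R11, L3} → V_7 = -9.430-0.5969j
Node n8: branches {R6, R7, R10, V1} → V_8 = 5.674e-05-6.475e-06j
Source currents: i(V1)=-0.05185+0.005917j

-9.872+1.818j V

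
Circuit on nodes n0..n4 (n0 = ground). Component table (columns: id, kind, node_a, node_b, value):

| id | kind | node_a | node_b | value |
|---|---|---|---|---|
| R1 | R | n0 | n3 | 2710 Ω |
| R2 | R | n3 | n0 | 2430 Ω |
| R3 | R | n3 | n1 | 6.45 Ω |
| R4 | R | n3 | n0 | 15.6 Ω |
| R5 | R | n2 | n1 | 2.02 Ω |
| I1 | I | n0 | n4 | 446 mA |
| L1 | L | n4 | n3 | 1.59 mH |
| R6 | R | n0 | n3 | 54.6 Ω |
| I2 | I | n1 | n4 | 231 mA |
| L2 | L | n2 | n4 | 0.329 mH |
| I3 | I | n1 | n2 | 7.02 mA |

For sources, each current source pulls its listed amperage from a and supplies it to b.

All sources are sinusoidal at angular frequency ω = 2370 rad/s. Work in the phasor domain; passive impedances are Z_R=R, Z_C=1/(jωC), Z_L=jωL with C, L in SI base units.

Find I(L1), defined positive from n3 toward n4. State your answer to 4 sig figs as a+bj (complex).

-0.4162+0.1612j A

MNA unknowns: 4 node voltages V₁..V_4
R1: Y=0.0003690+0.000j on G[0,3]
R2: Y=0.0004115+0.000j on G[3,0]
R3: Y=0.1550+0.000j on G[3,1]
R4: Y=0.06410+0.000j on G[3,0]
R5: Y=0.4950+0.000j on G[2,1]
I1: z[0]−=0.446, z[4]+=0.446
L1: Y=0.000-0.2654j on G[4,3]
R6: Y=0.01832+0.000j on G[0,3]
I2: z[1]−=0.231, z[4]+=0.231
L2: Y=0.000-1.282j on G[2,4]
I3: z[1]−=0.00702, z[2]+=0.00702
solve → V1=5.553+1.040j, V2=6.094+1.365j, V3=5.361+0.000j, V4=5.968+1.568j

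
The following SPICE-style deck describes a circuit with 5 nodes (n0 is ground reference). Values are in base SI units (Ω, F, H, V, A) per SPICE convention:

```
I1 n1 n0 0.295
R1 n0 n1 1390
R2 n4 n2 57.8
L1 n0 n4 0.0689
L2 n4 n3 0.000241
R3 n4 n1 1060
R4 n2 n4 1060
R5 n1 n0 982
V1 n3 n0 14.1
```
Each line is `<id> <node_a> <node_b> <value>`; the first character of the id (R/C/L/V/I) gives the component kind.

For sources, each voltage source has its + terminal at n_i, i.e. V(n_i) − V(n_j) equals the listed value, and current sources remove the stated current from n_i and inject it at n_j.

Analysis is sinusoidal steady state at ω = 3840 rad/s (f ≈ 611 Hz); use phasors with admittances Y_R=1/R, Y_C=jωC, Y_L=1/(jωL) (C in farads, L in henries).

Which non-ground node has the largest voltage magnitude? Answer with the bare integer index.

MNA unknowns: 4 node voltages V₁..V_4 plus 1 source current (V1)
I1: z[1]−=0.295, z[0]+=0.295
R1: Y=0.0007194+0.000j on G[0,1]
R2: Y=0.01730+0.000j on G[4,2]
L1: Y=0.000-0.003780j on G[0,4]
L2: Y=0.000-1.081j on G[4,3]
R3: Y=0.0009434+0.000j on G[4,1]
R4: Y=0.0009434+0.000j on G[2,4]
R5: Y=0.001018+0.000j on G[1,0]
V1: row V3−V0=14.1, i_V1 at 3,0
solve → V1=-105.1-0.03647j, V2=14.05-0.1036j, V3=14.10+0.000j, V4=14.05-0.1036j
aux → i_V1=-0.1120+0.05317j

1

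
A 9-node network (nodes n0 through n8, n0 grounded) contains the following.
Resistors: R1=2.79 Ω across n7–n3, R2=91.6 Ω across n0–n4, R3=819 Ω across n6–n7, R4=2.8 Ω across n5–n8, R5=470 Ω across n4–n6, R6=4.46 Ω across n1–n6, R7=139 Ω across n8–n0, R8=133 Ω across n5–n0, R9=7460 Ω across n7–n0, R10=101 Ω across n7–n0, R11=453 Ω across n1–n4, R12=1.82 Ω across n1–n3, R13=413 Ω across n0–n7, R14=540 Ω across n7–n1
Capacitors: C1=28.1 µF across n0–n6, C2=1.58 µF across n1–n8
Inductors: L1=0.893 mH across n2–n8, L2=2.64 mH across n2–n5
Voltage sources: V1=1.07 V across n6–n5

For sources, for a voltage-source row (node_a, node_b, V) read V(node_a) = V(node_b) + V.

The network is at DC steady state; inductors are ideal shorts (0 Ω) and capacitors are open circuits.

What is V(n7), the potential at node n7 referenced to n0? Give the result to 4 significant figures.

0.4876 V

Apply KCL at each of the 8 non-ground nodes and solve the resulting linear system.
Node n1: branches {R6, C2, R11, R12, R14} → V_1 = 0.5151
Node n2: branches {L1, L2} → V_2 = -0.5246
Node n3: branches {R1, R12} → V_3 = 0.5042
Node n4: branches {R2, R5, R11} → V_4 = 0.1506
Node n5: branches {R4, R8, L2, V1} → V_5 = -0.5246
Node n6: branches {R3, C1, R5, R6, V1} → V_6 = 0.5454
Node n7: branches {R1, R3, R9, R10, R13, R14} → V_7 = 0.4876
Node n8: branches {R4, L1, R7, C2} → V_8 = -0.5246
Source currents: i(L1)=-0.003774, i(L2)=0.003774, i(V1)=-0.007718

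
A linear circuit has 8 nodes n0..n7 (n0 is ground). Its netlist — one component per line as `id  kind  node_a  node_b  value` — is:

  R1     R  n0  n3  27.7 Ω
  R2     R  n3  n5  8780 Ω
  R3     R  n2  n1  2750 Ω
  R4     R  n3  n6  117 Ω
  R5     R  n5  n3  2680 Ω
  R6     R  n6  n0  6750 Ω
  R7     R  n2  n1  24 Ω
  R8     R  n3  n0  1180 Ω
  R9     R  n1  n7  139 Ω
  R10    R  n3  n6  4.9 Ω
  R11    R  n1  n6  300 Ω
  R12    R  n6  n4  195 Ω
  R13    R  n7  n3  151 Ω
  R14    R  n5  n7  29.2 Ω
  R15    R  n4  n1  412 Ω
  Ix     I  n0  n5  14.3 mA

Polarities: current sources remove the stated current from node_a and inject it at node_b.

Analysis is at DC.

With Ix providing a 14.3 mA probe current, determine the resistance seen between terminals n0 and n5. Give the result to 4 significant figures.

Element admittances at DC:
  Y(R1) = 0.03610 S between n0,n3
  Y(R2) = 0.0001139 S between n3,n5
  Y(R3) = 0.0003636 S between n2,n1
  Y(R4) = 0.008547 S between n3,n6
  Y(R5) = 0.0003731 S between n5,n3
  Y(R6) = 0.0001481 S between n6,n0
  Y(R7) = 0.04167 S between n2,n1
  Y(R8) = 0.0008475 S between n3,n0
  Y(R9) = 0.007194 S between n1,n7
  Y(R10) = 0.2041 S between n3,n6
  Y(R11) = 0.003333 S between n1,n6
  Y(R12) = 0.005128 S between n6,n4
  Y(R13) = 0.006623 S between n7,n3
  Y(R14) = 0.03425 S between n5,n7
  Y(R15) = 0.002427 S between n4,n1
  Ix: injects 0.0143 A into n5 (from n0)
Assemble and solve the 7×7 MNA system:
  V(n1)=1.226  V(n2)=1.226  V(n3)=0.3854  V(n4)=0.6682  V(n5)=2.186  V(n6)=0.4044  V(n7)=1.794

R_eq = 152.9 Ω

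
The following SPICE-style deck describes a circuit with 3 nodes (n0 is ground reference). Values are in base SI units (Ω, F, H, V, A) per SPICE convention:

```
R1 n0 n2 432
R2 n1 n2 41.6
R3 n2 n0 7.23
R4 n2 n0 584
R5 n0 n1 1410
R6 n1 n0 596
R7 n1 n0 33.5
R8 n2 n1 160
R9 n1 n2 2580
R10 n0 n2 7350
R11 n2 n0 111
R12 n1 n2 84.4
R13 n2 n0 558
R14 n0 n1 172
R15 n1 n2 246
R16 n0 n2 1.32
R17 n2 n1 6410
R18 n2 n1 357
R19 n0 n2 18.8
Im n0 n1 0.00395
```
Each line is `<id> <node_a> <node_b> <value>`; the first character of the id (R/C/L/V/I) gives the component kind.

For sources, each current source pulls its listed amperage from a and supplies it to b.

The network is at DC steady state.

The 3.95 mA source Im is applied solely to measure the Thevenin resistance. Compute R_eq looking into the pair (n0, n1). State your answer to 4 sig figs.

Element admittances at DC:
  Y(R1) = 0.002315 S between n0,n2
  Y(R2) = 0.02404 S between n1,n2
  Y(R3) = 0.1383 S between n2,n0
  Y(R4) = 0.001712 S between n2,n0
  Y(R5) = 0.0007092 S between n0,n1
  Y(R6) = 0.001678 S between n1,n0
  Y(R7) = 0.02985 S between n1,n0
  Y(R8) = 0.006250 S between n2,n1
  Y(R9) = 0.0003876 S between n1,n2
  Y(R10) = 0.0001361 S between n0,n2
  Y(R11) = 0.009009 S between n2,n0
  Y(R12) = 0.01185 S between n1,n2
  Y(R13) = 0.001792 S between n2,n0
  Y(R14) = 0.005814 S between n0,n1
  Y(R15) = 0.004065 S between n1,n2
  Y(R16) = 0.7576 S between n0,n2
  Y(R17) = 0.0001560 S between n2,n1
  Y(R18) = 0.002801 S between n2,n1
  Y(R19) = 0.05319 S between n0,n2
  Im: injects 0.00395 A into n1 (from n0)
Assemble and solve the 2×2 MNA system:
  V(n1)=0.04637  V(n2)=0.002267

R_eq = 11.74 Ω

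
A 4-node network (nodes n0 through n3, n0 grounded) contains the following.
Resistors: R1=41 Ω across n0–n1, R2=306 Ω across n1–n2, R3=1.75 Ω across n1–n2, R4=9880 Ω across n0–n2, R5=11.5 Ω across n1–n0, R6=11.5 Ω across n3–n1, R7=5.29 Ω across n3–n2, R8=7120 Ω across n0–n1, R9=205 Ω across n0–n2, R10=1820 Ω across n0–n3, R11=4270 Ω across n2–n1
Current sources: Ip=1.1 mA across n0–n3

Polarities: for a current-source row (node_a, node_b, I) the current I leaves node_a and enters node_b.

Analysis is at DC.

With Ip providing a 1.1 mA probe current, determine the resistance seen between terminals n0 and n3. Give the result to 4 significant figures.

R_eq = 12.76 Ω

Apply KCL at each of the 3 non-ground nodes and solve the resulting linear system.
Node n1: branches {R1, R2, R3, R5, R6, R8, R11} → V_1 = 0.009332
Node n2: branches {R2, R3, R4, R7, R9, R11} → V_2 = 0.01043
Node n3: branches {R6, R7, R10, Ip} → V_3 = 0.01404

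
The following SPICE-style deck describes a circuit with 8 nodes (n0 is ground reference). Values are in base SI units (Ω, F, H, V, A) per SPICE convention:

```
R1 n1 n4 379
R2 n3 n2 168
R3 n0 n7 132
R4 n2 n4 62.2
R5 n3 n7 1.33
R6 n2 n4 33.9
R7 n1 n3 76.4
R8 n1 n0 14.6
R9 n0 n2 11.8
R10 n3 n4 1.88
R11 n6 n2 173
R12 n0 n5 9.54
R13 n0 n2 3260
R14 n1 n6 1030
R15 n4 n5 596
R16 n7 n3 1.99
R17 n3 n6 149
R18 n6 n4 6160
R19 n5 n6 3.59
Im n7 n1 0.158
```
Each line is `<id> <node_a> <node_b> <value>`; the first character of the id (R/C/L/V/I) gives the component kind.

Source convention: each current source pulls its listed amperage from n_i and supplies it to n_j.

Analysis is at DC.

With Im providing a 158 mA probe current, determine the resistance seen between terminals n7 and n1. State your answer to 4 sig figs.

Apply KCL at each of the 7 non-ground nodes and solve the resulting linear system.
Node n1: branches {R1, R7, R8, R14, Im} → V_1 = 1.454
Node n2: branches {R2, R4, R6, R9, R11, R13} → V_2 = -0.7551
Node n3: branches {R2, R5, R7, R10, R16, R17} → V_3 = -2.180
Node n4: branches {R1, R4, R6, R10, R15, R18} → V_4 = -2.045
Node n5: branches {R12, R15, R19} → V_5 = -0.1717
Node n6: branches {R11, R14, R17, R18, R19} → V_6 = -0.2250
Node n7: branches {R3, R5, R16, Im} → V_7 = -2.292

R_eq = 23.71 Ω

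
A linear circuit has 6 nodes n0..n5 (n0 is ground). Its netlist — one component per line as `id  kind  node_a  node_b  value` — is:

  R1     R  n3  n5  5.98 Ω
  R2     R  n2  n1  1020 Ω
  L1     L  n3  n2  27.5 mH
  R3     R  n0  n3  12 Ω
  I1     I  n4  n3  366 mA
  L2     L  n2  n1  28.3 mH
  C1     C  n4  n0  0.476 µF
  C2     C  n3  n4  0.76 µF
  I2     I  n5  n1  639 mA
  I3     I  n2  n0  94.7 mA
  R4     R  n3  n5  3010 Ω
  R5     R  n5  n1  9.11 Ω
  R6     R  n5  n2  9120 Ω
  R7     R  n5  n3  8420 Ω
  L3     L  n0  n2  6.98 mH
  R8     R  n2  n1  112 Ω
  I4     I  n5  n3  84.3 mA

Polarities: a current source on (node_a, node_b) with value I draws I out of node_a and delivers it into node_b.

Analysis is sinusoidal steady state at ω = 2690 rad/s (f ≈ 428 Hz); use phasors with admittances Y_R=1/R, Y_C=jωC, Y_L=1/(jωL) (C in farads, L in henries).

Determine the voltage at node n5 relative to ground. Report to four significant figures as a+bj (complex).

-0.08108+0.7528j V

MNA unknowns: 5 node voltages V₁..V_5
R1: Y=0.1672+0.000j on G[3,5]
R2: Y=0.0009804+0.000j on G[2,1]
L1: Y=0.000-0.01352j on G[3,2]
R3: Y=0.08333+0.000j on G[0,3]
I1: z[4]−=0.366, z[3]+=0.366
L2: Y=0.000-0.01314j on G[2,1]
C1: Y=0.000+0.001280j on G[4,0]
C2: Y=0.000+0.002044j on G[3,4]
I2: z[5]−=0.639, z[1]+=0.639
I3: z[2]−=0.0947, z[0]+=0.0947
R4: Y=0.0003322+0.000j on G[3,5]
R5: Y=0.1098+0.000j on G[5,1]
R6: Y=0.0001096+0.000j on G[5,2]
R7: Y=0.0001188+0.000j on G[5,3]
L3: Y=0.000-0.05326j on G[0,2]
R8: Y=0.008929+0.000j on G[2,1]
I4: z[5]−=0.0843, z[3]+=0.0843
solve → V1=5.165+1.139j, V2=0.7949-0.3725j, V3=0.7978+0.5005j, V4=0.4905+110.4j, V5=-0.08108+0.7528j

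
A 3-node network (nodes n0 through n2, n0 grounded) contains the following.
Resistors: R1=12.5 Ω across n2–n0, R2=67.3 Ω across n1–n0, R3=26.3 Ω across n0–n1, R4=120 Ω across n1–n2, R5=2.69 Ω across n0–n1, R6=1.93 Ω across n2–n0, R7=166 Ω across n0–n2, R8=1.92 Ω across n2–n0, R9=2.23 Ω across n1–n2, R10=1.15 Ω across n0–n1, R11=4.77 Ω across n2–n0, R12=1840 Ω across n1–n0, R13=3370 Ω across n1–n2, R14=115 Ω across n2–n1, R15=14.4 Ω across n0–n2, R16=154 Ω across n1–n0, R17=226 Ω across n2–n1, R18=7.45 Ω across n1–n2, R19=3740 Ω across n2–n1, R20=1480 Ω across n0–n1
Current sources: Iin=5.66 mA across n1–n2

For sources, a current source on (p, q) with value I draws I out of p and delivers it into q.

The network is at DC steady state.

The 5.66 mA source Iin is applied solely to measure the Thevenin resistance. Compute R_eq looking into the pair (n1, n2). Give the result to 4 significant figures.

Apply KCL at each of the 2 non-ground nodes and solve the resulting linear system.
Node n1: branches {R2, R3, R4, R5, R9, R10, R12, R13, R14, R16, R17, R18, R19, R20, Iin} → V_1 = -0.002294
Node n2: branches {R1, R4, R6, R7, R8, R9, R11, R13, R14, R15, R17, R18, R19, Iin} → V_2 = 0.002127

R_eq = 0.7811 Ω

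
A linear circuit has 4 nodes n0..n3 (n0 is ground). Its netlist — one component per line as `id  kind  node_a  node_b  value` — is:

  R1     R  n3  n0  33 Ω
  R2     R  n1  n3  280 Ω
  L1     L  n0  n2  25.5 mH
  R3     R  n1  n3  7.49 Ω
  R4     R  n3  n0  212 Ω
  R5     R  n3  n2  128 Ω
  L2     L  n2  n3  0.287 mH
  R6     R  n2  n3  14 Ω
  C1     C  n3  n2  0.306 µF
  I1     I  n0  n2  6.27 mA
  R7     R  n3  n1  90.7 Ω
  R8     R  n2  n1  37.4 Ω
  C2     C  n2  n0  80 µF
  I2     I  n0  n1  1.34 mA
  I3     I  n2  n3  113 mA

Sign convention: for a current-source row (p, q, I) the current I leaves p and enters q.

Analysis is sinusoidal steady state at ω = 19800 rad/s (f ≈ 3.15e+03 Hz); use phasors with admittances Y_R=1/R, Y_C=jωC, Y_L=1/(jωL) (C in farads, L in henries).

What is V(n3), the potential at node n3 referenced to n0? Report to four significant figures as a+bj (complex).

0.3203+0.4105j V

Element admittances at ω=19800 rad/s:
  Y(R1) = 0.03030+0.000j S between n3,n0
  Y(R2) = 0.003571+0.000j S between n1,n3
  Y(L1) = 0.000-0.001981j S between n0,n2
  Y(R3) = 0.1335+0.000j S between n1,n3
  Y(R4) = 0.004717+0.000j S between n3,n0
  Y(R5) = 0.007812+0.000j S between n3,n2
  Y(L2) = 0.000-0.1760j S between n2,n3
  Y(R6) = 0.07143+0.000j S between n2,n3
  Y(C1) = 0.000+0.006059j S between n3,n2
  I1: injects 0.00627 A into n2 (from n0)
  Y(R7) = 0.01103+0.000j S between n3,n1
  Y(R8) = 0.02674+0.000j S between n2,n1
  Y(C2) = 0.000+1.584j S between n2,n0
  I2: injects 0.00134 A into n1 (from n0)
  I3: injects 0.113 A into n3 (from n2)
Assemble and solve the 3×3 MNA system:
  V(n1)=0.2776+0.3481j  V(n2)=-0.009086+0.002280j  V(n3)=0.3203+0.4105j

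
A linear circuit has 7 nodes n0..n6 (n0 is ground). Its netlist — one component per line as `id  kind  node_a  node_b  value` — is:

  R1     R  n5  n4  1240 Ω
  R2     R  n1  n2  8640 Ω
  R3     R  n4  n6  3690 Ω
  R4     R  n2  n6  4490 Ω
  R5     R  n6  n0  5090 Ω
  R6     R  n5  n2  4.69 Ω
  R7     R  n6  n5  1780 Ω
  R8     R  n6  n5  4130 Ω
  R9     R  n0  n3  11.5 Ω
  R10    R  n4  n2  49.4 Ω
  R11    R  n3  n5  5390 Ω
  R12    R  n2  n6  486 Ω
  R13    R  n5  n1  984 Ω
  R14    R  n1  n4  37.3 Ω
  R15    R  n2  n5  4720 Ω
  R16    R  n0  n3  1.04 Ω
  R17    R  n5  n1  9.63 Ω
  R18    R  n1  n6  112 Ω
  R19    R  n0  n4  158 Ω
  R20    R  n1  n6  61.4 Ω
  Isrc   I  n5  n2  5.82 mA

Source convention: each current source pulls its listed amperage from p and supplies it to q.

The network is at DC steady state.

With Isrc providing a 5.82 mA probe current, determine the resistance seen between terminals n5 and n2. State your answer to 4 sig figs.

Element admittances at DC:
  Y(R1) = 0.0008065 S between n5,n4
  Y(R2) = 0.0001157 S between n1,n2
  Y(R3) = 0.0002710 S between n4,n6
  Y(R4) = 0.0002227 S between n2,n6
  Y(R5) = 0.0001965 S between n6,n0
  Y(R6) = 0.2132 S between n5,n2
  Y(R7) = 0.0005618 S between n6,n5
  Y(R8) = 0.0002421 S between n6,n5
  Y(R9) = 0.08696 S between n0,n3
  Y(R10) = 0.02024 S between n4,n2
  Y(R11) = 0.0001855 S between n3,n5
  Y(R12) = 0.002058 S between n2,n6
  Y(R13) = 0.001016 S between n5,n1
  Y(R14) = 0.02681 S between n1,n4
  Y(R15) = 0.0002119 S between n2,n5
  Y(R16) = 0.9615 S between n0,n3
  Y(R17) = 0.1038 S between n5,n1
  Y(R18) = 0.008929 S between n1,n6
  Y(R19) = 0.006329 S between n0,n4
  Y(R20) = 0.01629 S between n1,n6
  Isrc: injects 0.00582 A into n2 (from n5)
Assemble and solve the 6×6 MNA system:
  V(n1)=-0.008935  V(n2)=0.01392  V(n3)=-2.095e-06  V(n4)=0.0005660  V(n5)=-0.01184  V(n6)=-0.007054

R_eq = 4.427 Ω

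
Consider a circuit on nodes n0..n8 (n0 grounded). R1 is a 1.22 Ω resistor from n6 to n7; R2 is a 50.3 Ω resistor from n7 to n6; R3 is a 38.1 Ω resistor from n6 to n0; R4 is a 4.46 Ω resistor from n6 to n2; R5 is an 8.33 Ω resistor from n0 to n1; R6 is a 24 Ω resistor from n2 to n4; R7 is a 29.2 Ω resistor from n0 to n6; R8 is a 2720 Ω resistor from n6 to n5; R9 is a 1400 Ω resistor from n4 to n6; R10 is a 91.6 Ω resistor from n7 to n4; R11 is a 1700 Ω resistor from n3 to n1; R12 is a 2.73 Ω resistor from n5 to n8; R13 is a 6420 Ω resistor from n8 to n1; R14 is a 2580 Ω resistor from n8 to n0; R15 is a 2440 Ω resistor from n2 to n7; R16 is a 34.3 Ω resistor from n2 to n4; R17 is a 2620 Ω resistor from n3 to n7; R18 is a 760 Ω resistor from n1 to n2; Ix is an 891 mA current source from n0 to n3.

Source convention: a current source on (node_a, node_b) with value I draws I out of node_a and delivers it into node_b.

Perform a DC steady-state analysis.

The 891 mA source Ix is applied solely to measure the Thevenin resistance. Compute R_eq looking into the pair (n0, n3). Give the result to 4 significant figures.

R_eq = 1037. Ω

MNA unknowns: 8 node voltages V₁..V_8
R1: Y=0.8197 on G[6,7]
R2: Y=0.01988 on G[7,6]
R3: Y=0.02625 on G[6,0]
R4: Y=0.2242 on G[6,2]
R5: Y=0.1200 on G[0,1]
R6: Y=0.04167 on G[2,4]
R7: Y=0.03425 on G[0,6]
R8: Y=0.0003676 on G[6,5]
R9: Y=0.0007143 on G[4,6]
R10: Y=0.01092 on G[7,4]
R11: Y=0.0005882 on G[3,1]
R12: Y=0.3663 on G[5,8]
R13: Y=0.0001558 on G[8,1]
R14: Y=0.0003876 on G[8,0]
R15: Y=0.0004098 on G[2,7]
R16: Y=0.02915 on G[2,4]
R17: Y=0.0003817 on G[3,7]
R18: Y=0.001316 on G[1,2]
Ix: z[0]−=0.891, z[3]+=0.891
solve → V1=4.516, V2=5.757, V3=923.8, V4=5.810, V5=3.093, V6=5.747, V7=6.159, V8=3.090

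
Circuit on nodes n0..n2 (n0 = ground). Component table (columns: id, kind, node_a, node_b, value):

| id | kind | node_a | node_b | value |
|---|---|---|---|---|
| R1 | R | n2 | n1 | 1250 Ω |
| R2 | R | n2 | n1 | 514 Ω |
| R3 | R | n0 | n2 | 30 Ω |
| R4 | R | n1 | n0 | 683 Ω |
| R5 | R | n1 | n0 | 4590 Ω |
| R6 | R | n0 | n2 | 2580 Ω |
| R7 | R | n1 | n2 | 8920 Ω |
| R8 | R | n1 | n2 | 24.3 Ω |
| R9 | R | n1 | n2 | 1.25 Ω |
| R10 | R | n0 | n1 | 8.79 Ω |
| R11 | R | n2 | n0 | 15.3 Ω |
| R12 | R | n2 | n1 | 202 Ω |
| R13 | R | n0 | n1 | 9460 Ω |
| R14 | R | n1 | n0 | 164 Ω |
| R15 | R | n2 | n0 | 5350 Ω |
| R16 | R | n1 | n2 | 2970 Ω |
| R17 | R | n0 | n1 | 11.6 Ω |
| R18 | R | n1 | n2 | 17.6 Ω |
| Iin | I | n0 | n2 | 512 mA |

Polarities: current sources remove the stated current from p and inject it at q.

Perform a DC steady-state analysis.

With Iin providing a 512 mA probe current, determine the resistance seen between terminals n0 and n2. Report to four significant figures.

Element admittances at DC:
  Y(R1) = 0.0008000 S between n2,n1
  Y(R2) = 0.001946 S between n2,n1
  Y(R3) = 0.03333 S between n0,n2
  Y(R4) = 0.001464 S between n1,n0
  Y(R5) = 0.0002179 S between n1,n0
  Y(R6) = 0.0003876 S between n0,n2
  Y(R7) = 0.0001121 S between n1,n2
  Y(R8) = 0.04115 S between n1,n2
  Y(R9) = 0.8000 S between n1,n2
  Y(R10) = 0.1138 S between n0,n1
  Y(R11) = 0.06536 S between n2,n0
  Y(R12) = 0.004950 S between n2,n1
  Y(R13) = 0.0001057 S between n0,n1
  Y(R14) = 0.006098 S between n1,n0
  Y(R15) = 0.0001869 S between n2,n0
  Y(R16) = 0.0003367 S between n1,n2
  Y(R17) = 0.08621 S between n0,n1
  Y(R18) = 0.05682 S between n1,n2
  Iin: injects 0.512 A into n2 (from n0)
Assemble and solve the 2×2 MNA system:
  V(n1)=1.552  V(n2)=1.908

R_eq = 3.727 Ω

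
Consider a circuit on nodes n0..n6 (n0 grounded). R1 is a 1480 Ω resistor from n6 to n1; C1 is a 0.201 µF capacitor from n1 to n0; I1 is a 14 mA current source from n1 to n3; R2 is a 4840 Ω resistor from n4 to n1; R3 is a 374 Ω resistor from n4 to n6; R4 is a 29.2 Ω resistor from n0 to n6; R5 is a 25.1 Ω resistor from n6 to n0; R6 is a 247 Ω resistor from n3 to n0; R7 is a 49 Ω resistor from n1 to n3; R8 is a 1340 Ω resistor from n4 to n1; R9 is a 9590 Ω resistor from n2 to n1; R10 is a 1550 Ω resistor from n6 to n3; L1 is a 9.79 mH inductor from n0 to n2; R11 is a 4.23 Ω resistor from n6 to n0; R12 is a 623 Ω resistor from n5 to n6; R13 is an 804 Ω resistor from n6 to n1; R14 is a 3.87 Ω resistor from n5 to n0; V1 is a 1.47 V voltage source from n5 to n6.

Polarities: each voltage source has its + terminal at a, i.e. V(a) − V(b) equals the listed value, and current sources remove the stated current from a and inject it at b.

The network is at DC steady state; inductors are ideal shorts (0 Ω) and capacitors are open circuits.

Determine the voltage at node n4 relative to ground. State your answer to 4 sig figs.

-0.6814 V

Element admittances at DC:
  Y(R1) = 0.0006757 S between n6,n1
  Y(C1) = 0.000 S between n1,n0
  I1: injects 0.014 A into n3 (from n1)
  Y(R2) = 0.0002066 S between n4,n1
  Y(R3) = 0.002674 S between n4,n6
  Y(R4) = 0.03425 S between n0,n6
  Y(R5) = 0.03984 S between n6,n0
  Y(R6) = 0.004049 S between n3,n0
  Y(R7) = 0.02041 S between n1,n3
  Y(R8) = 0.0007463 S between n4,n1
  Y(R9) = 0.0001043 S between n2,n1
  Y(R10) = 0.0006452 S between n6,n3
  L1: short n0↔n2 (DC inductor)
  Y(R11) = 0.2364 S between n6,n0
  Y(R12) = 0.001605 S between n5,n6
  Y(R13) = 0.001244 S between n6,n1
  Y(R14) = 0.2584 S between n5,n0
  V1: constraint V(n5)−V(n6) = 1.47
Assemble and solve the 8×8 MNA system:
  V(n1)=-0.7210  V(n2)=0.000  V(n3)=-0.04564  V(n4)=-0.6814  V(n5)=0.8028  V(n6)=-0.6672
  i(L1)=7.519e-05  i(V1)=-0.2098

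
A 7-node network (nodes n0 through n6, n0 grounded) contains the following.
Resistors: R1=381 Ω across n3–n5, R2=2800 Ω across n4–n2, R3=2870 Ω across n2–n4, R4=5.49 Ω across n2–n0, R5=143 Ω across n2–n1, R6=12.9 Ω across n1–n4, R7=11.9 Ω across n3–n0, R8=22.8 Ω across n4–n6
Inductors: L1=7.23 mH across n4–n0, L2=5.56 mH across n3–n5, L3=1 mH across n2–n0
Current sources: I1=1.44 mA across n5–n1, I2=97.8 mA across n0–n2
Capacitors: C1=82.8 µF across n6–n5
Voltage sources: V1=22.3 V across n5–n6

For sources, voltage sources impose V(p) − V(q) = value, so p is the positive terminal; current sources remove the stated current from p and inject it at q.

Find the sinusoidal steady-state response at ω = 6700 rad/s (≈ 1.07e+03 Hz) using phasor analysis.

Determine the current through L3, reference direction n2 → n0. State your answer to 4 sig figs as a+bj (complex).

MNA unknowns: 6 node voltages V₁..V_6 plus 1 source current (V1)
R1: Y=0.002625+0.000j on G[3,5]
L1: Y=0.000-0.02064j on G[4,0]
R2: Y=0.0003571+0.000j on G[4,2]
R3: Y=0.0003484+0.000j on G[2,4]
L2: Y=0.000-0.02684j on G[3,5]
R4: Y=0.1821+0.000j on G[2,0]
I1: z[5]−=0.00144, z[1]+=0.00144
C1: Y=0.000+0.5548j on G[6,5]
R5: Y=0.006993+0.000j on G[2,1]
L3: Y=0.000-0.1493j on G[2,0]
R6: Y=0.07752+0.000j on G[1,4]
I2: z[0]−=0.0978, z[2]+=0.0978
R7: Y=0.08403+0.000j on G[3,0]
R8: Y=0.04386+0.000j on G[4,6]
V1: row V5−V6=22.3, i_V1 at 5,6
solve → V1=-9.368-2.425j, V2=0.1298+0.002856j, V3=1.527-2.292j, V4=-10.24-2.644j, V5=9.098+1.748j, V6=-13.20+1.748j
aux → i_V1=-0.1298-12.18j

0.0004263-0.01937j A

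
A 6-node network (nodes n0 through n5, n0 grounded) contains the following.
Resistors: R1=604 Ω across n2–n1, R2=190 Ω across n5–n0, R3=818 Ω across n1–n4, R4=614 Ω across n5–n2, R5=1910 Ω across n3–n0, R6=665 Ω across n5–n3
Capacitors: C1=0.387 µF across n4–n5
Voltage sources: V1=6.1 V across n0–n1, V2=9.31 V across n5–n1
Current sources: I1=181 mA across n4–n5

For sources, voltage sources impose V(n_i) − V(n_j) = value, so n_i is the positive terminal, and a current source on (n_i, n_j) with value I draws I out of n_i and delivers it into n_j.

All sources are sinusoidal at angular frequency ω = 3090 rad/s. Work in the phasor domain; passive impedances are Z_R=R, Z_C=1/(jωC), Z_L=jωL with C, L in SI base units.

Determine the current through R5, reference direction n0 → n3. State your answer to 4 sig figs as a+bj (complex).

Apply KCL at each of the 5 non-ground nodes and solve the resulting linear system.
Node n1: branches {R1, R3, V1, V2} → V_1 = -6.100+0.000j
Node n2: branches {R1, R4} → V_2 = -1.483+0.000j
Node n3: branches {R5, R6} → V_3 = 2.381+0.000j
Node n4: branches {R3, C1, I1} → V_4 = -77.21+78.66j
Node n5: branches {R2, R4, C1, R6, V2, I1} → V_5 = 3.210+0.000j
Source currents: i(V1)=0.01814+0.000j, i(V2)=0.06115-0.09617j

-0.001247+0.000j A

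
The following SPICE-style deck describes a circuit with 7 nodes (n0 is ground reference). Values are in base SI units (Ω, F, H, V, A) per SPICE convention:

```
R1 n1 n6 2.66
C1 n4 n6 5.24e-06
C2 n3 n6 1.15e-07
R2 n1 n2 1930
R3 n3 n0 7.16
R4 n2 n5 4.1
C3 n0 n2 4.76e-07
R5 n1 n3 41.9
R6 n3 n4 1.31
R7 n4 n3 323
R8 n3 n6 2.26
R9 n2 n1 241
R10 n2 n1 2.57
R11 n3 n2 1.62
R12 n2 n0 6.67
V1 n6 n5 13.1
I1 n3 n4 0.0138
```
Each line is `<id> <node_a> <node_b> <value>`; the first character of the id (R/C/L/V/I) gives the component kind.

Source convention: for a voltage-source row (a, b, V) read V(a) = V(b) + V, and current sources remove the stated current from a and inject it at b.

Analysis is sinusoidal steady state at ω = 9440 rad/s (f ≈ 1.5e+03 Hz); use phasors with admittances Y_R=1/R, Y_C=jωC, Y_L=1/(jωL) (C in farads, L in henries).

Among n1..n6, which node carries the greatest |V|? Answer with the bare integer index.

5

MNA unknowns: 6 node voltages V₁..V_6 plus 1 source current (V1)
R1: Y=0.3759+0.000j on G[1,6]
C1: Y=0.000+0.04947j on G[4,6]
C2: Y=0.000+0.001086j on G[3,6]
R2: Y=0.0005181+0.000j on G[1,2]
R3: Y=0.1397+0.000j on G[3,0]
R4: Y=0.2439+0.000j on G[2,5]
C3: Y=0.000+0.004493j on G[0,2]
R5: Y=0.02387+0.000j on G[1,3]
R6: Y=0.7634+0.000j on G[3,4]
R7: Y=0.003096+0.000j on G[4,3]
R8: Y=0.4425+0.000j on G[3,6]
R9: Y=0.004149+0.000j on G[2,1]
R10: Y=0.3891+0.000j on G[2,1]
R11: Y=0.6173+0.000j on G[3,2]
R12: Y=0.1499+0.000j on G[2,0]
V1: row V6−V5=13.1, i_V1 at 6,5
I1: z[3]−=0.0138, z[4]+=0.0138
solve → V1=1.328-0.07381j, V2=-0.8623-0.02016j, V3=0.9250+0.04939j, V4=0.9663+0.2225j, V5=-9.452-0.1378j, V6=3.648-0.1378j
aux → i_V1=-2.095-0.02870j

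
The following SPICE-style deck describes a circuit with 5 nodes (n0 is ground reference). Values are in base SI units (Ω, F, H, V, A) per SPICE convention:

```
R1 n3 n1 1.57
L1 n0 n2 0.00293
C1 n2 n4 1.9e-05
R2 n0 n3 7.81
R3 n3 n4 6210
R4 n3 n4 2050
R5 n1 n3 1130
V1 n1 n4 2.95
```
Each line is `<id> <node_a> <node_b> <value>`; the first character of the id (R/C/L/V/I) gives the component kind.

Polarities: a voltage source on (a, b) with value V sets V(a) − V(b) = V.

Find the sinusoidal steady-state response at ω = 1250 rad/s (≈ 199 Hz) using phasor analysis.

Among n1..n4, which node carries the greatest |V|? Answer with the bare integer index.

4

Apply KCL at each of the 4 non-ground nodes and solve the resulting linear system.
Node n1: branches {R1, R5, V1} → V_1 = 0.1685+0.6784j
Node n2: branches {L1, C1} → V_2 = 0.2650-0.06463j
Node n3: branches {R1, R2, R3, R4, R5} → V_3 = 0.1378+0.5651j
Node n4: branches {C1, R3, R4, V1} → V_4 = -2.782+0.6784j
Source currents: i(V1)=-0.01954-0.07228j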